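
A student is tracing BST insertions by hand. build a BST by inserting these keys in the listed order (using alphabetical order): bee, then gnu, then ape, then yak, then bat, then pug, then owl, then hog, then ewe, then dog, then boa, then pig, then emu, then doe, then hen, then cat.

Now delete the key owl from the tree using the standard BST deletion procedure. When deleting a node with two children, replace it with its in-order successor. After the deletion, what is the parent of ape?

bee

Insert bee: tree is empty, so bee becomes the root.
Insert gnu: gnu > bee → go right. Place as right child of bee.
Insert ape: ape < bee → go left. Place as left child of bee.
Insert yak: yak > bee → go right; yak > gnu → go right. Place as right child of gnu.
Insert bat: bat < bee → go left; bat > ape → go right. Place as right child of ape.
Insert pug: pug > bee → go right; pug > gnu → go right; pug < yak → go left. Place as left child of yak.
Insert owl: owl > bee → go right; owl > gnu → go right; owl < yak → go left; owl < pug → go left. Place as left child of pug.
Insert hog: hog > bee → go right; hog > gnu → go right; hog < yak → go left; hog < pug → go left; hog < owl → go left. Place as left child of owl.
Insert ewe: ewe > bee → go right; ewe < gnu → go left. Place as left child of gnu.
Insert dog: dog > bee → go right; dog < gnu → go left; dog < ewe → go left. Place as left child of ewe.
Insert boa: boa > bee → go right; boa < gnu → go left; boa < ewe → go left; boa < dog → go left. Place as left child of dog.
Insert pig: pig > bee → go right; pig > gnu → go right; pig < yak → go left; pig < pug → go left; pig > owl → go right. Place as right child of owl.
Insert emu: emu > bee → go right; emu < gnu → go left; emu < ewe → go left; emu > dog → go right. Place as right child of dog.
Insert doe: doe > bee → go right; doe < gnu → go left; doe < ewe → go left; doe < dog → go left; doe > boa → go right. Place as right child of boa.
Insert hen: hen > bee → go right; hen > gnu → go right; hen < yak → go left; hen < pug → go left; hen < owl → go left; hen < hog → go left. Place as left child of hog.
Insert cat: cat > bee → go right; cat < gnu → go left; cat < ewe → go left; cat < dog → go left; cat > boa → go right; cat < doe → go left. Place as left child of doe.

Delete owl (two children — replace with in-order successor).
After deletion, ape's parent is bee.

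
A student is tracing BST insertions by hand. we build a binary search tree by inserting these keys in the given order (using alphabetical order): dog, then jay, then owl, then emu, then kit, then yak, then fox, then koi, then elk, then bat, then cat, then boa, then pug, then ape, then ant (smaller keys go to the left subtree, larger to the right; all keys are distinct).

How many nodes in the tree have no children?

dog: root
jay: right child of dog (depth 1)
owl: right child of jay (depth 2)
emu: left child of jay (depth 2)
kit: left child of owl (depth 3)
yak: right child of owl (depth 3)
fox: right child of emu (depth 3)
koi: right child of kit (depth 4)
elk: left child of emu (depth 3)
bat: left child of dog (depth 1)
cat: right child of bat (depth 2)
boa: left child of cat (depth 3)
pug: left child of yak (depth 4)
ape: left child of bat (depth 2)
ant: left child of ape (depth 3)

Leaves: ant, boa, elk, fox, koi, pug — 6 in total.

6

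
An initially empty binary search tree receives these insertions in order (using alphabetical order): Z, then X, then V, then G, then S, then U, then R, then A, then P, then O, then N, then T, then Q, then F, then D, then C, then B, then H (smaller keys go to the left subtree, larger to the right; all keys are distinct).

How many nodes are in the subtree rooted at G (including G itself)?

Insert Z: tree is empty, so Z becomes the root.
Insert X: X < Z → go left. Place as left child of Z.
Insert V: V < Z → go left; V < X → go left. Place as left child of X.
Insert G: G < Z → go left; G < X → go left; G < V → go left. Place as left child of V.
Insert S: S < Z → go left; S < X → go left; S < V → go left; S > G → go right. Place as right child of G.
Insert U: U < Z → go left; U < X → go left; U < V → go left; U > G → go right; U > S → go right. Place as right child of S.
Insert R: R < Z → go left; R < X → go left; R < V → go left; R > G → go right; R < S → go left. Place as left child of S.
Insert A: A < Z → go left; A < X → go left; A < V → go left; A < G → go left. Place as left child of G.
Insert P: P < Z → go left; P < X → go left; P < V → go left; P > G → go right; P < S → go left; P < R → go left. Place as left child of R.
Insert O: O < Z → go left; O < X → go left; O < V → go left; O > G → go right; O < S → go left; O < R → go left; O < P → go left. Place as left child of P.
Insert N: N < Z → go left; N < X → go left; N < V → go left; N > G → go right; N < S → go left; N < R → go left; N < P → go left; N < O → go left. Place as left child of O.
Insert T: T < Z → go left; T < X → go left; T < V → go left; T > G → go right; T > S → go right; T < U → go left. Place as left child of U.
Insert Q: Q < Z → go left; Q < X → go left; Q < V → go left; Q > G → go right; Q < S → go left; Q < R → go left; Q > P → go right. Place as right child of P.
Insert F: F < Z → go left; F < X → go left; F < V → go left; F < G → go left; F > A → go right. Place as right child of A.
Insert D: D < Z → go left; D < X → go left; D < V → go left; D < G → go left; D > A → go right; D < F → go left. Place as left child of F.
Insert C: C < Z → go left; C < X → go left; C < V → go left; C < G → go left; C > A → go right; C < F → go left; C < D → go left. Place as left child of D.
Insert B: B < Z → go left; B < X → go left; B < V → go left; B < G → go left; B > A → go right; B < F → go left; B < D → go left; B < C → go left. Place as left child of C.
Insert H: H < Z → go left; H < X → go left; H < V → go left; H > G → go right; H < S → go left; H < R → go left; H < P → go left; H < O → go left; H < N → go left. Place as left child of N.

Subtree rooted at G contains: G, A, F, D, C, B, S, R, P, O, N, H, Q, U, T — 15 nodes.

15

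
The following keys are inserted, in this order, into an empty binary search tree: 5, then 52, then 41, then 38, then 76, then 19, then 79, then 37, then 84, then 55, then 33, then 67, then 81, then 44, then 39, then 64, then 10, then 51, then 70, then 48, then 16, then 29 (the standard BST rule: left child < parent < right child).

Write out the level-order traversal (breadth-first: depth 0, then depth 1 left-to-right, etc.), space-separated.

Insert 5: tree is empty, so 5 becomes the root.
Insert 52: 52 > 5 → go right. Place as right child of 5.
Insert 41: 41 > 5 → go right; 41 < 52 → go left. Place as left child of 52.
Insert 38: 38 > 5 → go right; 38 < 52 → go left; 38 < 41 → go left. Place as left child of 41.
Insert 76: 76 > 5 → go right; 76 > 52 → go right. Place as right child of 52.
Insert 19: 19 > 5 → go right; 19 < 52 → go left; 19 < 41 → go left; 19 < 38 → go left. Place as left child of 38.
Insert 79: 79 > 5 → go right; 79 > 52 → go right; 79 > 76 → go right. Place as right child of 76.
Insert 37: 37 > 5 → go right; 37 < 52 → go left; 37 < 41 → go left; 37 < 38 → go left; 37 > 19 → go right. Place as right child of 19.
Insert 84: 84 > 5 → go right; 84 > 52 → go right; 84 > 76 → go right; 84 > 79 → go right. Place as right child of 79.
Insert 55: 55 > 5 → go right; 55 > 52 → go right; 55 < 76 → go left. Place as left child of 76.
Insert 33: 33 > 5 → go right; 33 < 52 → go left; 33 < 41 → go left; 33 < 38 → go left; 33 > 19 → go right; 33 < 37 → go left. Place as left child of 37.
Insert 67: 67 > 5 → go right; 67 > 52 → go right; 67 < 76 → go left; 67 > 55 → go right. Place as right child of 55.
Insert 81: 81 > 5 → go right; 81 > 52 → go right; 81 > 76 → go right; 81 > 79 → go right; 81 < 84 → go left. Place as left child of 84.
Insert 44: 44 > 5 → go right; 44 < 52 → go left; 44 > 41 → go right. Place as right child of 41.
Insert 39: 39 > 5 → go right; 39 < 52 → go left; 39 < 41 → go left; 39 > 38 → go right. Place as right child of 38.
Insert 64: 64 > 5 → go right; 64 > 52 → go right; 64 < 76 → go left; 64 > 55 → go right; 64 < 67 → go left. Place as left child of 67.
Insert 10: 10 > 5 → go right; 10 < 52 → go left; 10 < 41 → go left; 10 < 38 → go left; 10 < 19 → go left. Place as left child of 19.
Insert 51: 51 > 5 → go right; 51 < 52 → go left; 51 > 41 → go right; 51 > 44 → go right. Place as right child of 44.
Insert 70: 70 > 5 → go right; 70 > 52 → go right; 70 < 76 → go left; 70 > 55 → go right; 70 > 67 → go right. Place as right child of 67.
Insert 48: 48 > 5 → go right; 48 < 52 → go left; 48 > 41 → go right; 48 > 44 → go right; 48 < 51 → go left. Place as left child of 51.
Insert 16: 16 > 5 → go right; 16 < 52 → go left; 16 < 41 → go left; 16 < 38 → go left; 16 < 19 → go left; 16 > 10 → go right. Place as right child of 10.
Insert 29: 29 > 5 → go right; 29 < 52 → go left; 29 < 41 → go left; 29 < 38 → go left; 29 > 19 → go right; 29 < 37 → go left; 29 < 33 → go left. Place as left child of 33.

5 52 41 76 38 44 55 79 19 39 51 67 84 10 37 48 64 70 81 16 33 29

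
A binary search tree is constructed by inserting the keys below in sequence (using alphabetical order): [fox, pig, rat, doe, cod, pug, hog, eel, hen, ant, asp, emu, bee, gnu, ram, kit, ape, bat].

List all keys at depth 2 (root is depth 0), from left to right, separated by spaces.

cod eel hog rat

Insert fox: tree is empty, so fox becomes the root.
Insert pig: pig > fox → go right. Place as right child of fox.
Insert rat: rat > fox → go right; rat > pig → go right. Place as right child of pig.
Insert doe: doe < fox → go left. Place as left child of fox.
Insert cod: cod < fox → go left; cod < doe → go left. Place as left child of doe.
Insert pug: pug > fox → go right; pug > pig → go right; pug < rat → go left. Place as left child of rat.
Insert hog: hog > fox → go right; hog < pig → go left. Place as left child of pig.
Insert eel: eel < fox → go left; eel > doe → go right. Place as right child of doe.
Insert hen: hen > fox → go right; hen < pig → go left; hen < hog → go left. Place as left child of hog.
Insert ant: ant < fox → go left; ant < doe → go left; ant < cod → go left. Place as left child of cod.
Insert asp: asp < fox → go left; asp < doe → go left; asp < cod → go left; asp > ant → go right. Place as right child of ant.
Insert emu: emu < fox → go left; emu > doe → go right; emu > eel → go right. Place as right child of eel.
Insert bee: bee < fox → go left; bee < doe → go left; bee < cod → go left; bee > ant → go right; bee > asp → go right. Place as right child of asp.
Insert gnu: gnu > fox → go right; gnu < pig → go left; gnu < hog → go left; gnu < hen → go left. Place as left child of hen.
Insert ram: ram > fox → go right; ram > pig → go right; ram < rat → go left; ram > pug → go right. Place as right child of pug.
Insert kit: kit > fox → go right; kit < pig → go left; kit > hog → go right. Place as right child of hog.
Insert ape: ape < fox → go left; ape < doe → go left; ape < cod → go left; ape > ant → go right; ape < asp → go left. Place as left child of asp.
Insert bat: bat < fox → go left; bat < doe → go left; bat < cod → go left; bat > ant → go right; bat > asp → go right; bat < bee → go left. Place as left child of bee.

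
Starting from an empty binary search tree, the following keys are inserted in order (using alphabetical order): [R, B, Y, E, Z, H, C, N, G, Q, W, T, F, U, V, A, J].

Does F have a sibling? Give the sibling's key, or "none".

R: root
B: left child of R (depth 1)
Y: right child of R (depth 1)
E: right child of B (depth 2)
Z: right child of Y (depth 2)
H: right child of E (depth 3)
C: left child of E (depth 3)
N: right child of H (depth 4)
G: left child of H (depth 4)
Q: right child of N (depth 5)
W: left child of Y (depth 2)
T: left child of W (depth 3)
F: left child of G (depth 5)
U: right child of T (depth 4)
V: right child of U (depth 5)
A: left child of B (depth 2)
J: left child of N (depth 5)

F's parent is G, which has only one child.

none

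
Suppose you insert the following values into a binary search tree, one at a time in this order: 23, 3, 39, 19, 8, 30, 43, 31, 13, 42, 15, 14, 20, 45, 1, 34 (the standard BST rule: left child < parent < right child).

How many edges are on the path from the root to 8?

3

Insert 23: tree is empty, so 23 becomes the root.
Insert 3: 3 < 23 → go left. Place as left child of 23.
Insert 39: 39 > 23 → go right. Place as right child of 23.
Insert 19: 19 < 23 → go left; 19 > 3 → go right. Place as right child of 3.
Insert 8: 8 < 23 → go left; 8 > 3 → go right; 8 < 19 → go left. Place as left child of 19.
Insert 30: 30 > 23 → go right; 30 < 39 → go left. Place as left child of 39.
Insert 43: 43 > 23 → go right; 43 > 39 → go right. Place as right child of 39.
Insert 31: 31 > 23 → go right; 31 < 39 → go left; 31 > 30 → go right. Place as right child of 30.
Insert 13: 13 < 23 → go left; 13 > 3 → go right; 13 < 19 → go left; 13 > 8 → go right. Place as right child of 8.
Insert 42: 42 > 23 → go right; 42 > 39 → go right; 42 < 43 → go left. Place as left child of 43.
Insert 15: 15 < 23 → go left; 15 > 3 → go right; 15 < 19 → go left; 15 > 8 → go right; 15 > 13 → go right. Place as right child of 13.
Insert 14: 14 < 23 → go left; 14 > 3 → go right; 14 < 19 → go left; 14 > 8 → go right; 14 > 13 → go right; 14 < 15 → go left. Place as left child of 15.
Insert 20: 20 < 23 → go left; 20 > 3 → go right; 20 > 19 → go right. Place as right child of 19.
Insert 45: 45 > 23 → go right; 45 > 39 → go right; 45 > 43 → go right. Place as right child of 43.
Insert 1: 1 < 23 → go left; 1 < 3 → go left. Place as left child of 3.
Insert 34: 34 > 23 → go right; 34 < 39 → go left; 34 > 30 → go right; 34 > 31 → go right. Place as right child of 31.

Path to 8: 23 → 3 → 19 → 8, which is 3 edges.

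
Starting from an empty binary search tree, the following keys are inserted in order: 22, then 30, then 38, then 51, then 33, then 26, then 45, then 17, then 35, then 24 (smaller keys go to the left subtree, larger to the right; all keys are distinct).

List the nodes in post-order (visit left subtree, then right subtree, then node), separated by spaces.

17 24 26 35 33 45 51 38 30 22

Insert 22: tree is empty, so 22 becomes the root.
Insert 30: 30 > 22 → go right. Place as right child of 22.
Insert 38: 38 > 22 → go right; 38 > 30 → go right. Place as right child of 30.
Insert 51: 51 > 22 → go right; 51 > 30 → go right; 51 > 38 → go right. Place as right child of 38.
Insert 33: 33 > 22 → go right; 33 > 30 → go right; 33 < 38 → go left. Place as left child of 38.
Insert 26: 26 > 22 → go right; 26 < 30 → go left. Place as left child of 30.
Insert 45: 45 > 22 → go right; 45 > 30 → go right; 45 > 38 → go right; 45 < 51 → go left. Place as left child of 51.
Insert 17: 17 < 22 → go left. Place as left child of 22.
Insert 35: 35 > 22 → go right; 35 > 30 → go right; 35 < 38 → go left; 35 > 33 → go right. Place as right child of 33.
Insert 24: 24 > 22 → go right; 24 < 30 → go left; 24 < 26 → go left. Place as left child of 26.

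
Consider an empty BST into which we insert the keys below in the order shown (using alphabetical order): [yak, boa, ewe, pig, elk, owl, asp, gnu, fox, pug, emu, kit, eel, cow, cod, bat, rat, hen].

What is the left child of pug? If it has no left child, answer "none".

none

yak: root
boa: left child of yak (depth 1)
ewe: right child of boa (depth 2)
pig: right child of ewe (depth 3)
elk: left child of ewe (depth 3)
owl: left child of pig (depth 4)
asp: left child of boa (depth 2)
gnu: left child of owl (depth 5)
fox: left child of gnu (depth 6)
pug: right child of pig (depth 4)
emu: right child of elk (depth 4)
kit: right child of gnu (depth 6)
eel: left child of elk (depth 4)
cow: left child of eel (depth 5)
cod: left child of cow (depth 6)
bat: right child of asp (depth 3)
rat: right child of pug (depth 5)
hen: left child of kit (depth 7)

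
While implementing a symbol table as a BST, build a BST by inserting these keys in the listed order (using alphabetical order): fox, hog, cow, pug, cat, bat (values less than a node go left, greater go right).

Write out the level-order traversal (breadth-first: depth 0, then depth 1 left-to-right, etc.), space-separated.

fox cow hog cat pug bat

fox: root
hog: right child of fox (depth 1)
cow: left child of fox (depth 1)
pug: right child of hog (depth 2)
cat: left child of cow (depth 2)
bat: left child of cat (depth 3)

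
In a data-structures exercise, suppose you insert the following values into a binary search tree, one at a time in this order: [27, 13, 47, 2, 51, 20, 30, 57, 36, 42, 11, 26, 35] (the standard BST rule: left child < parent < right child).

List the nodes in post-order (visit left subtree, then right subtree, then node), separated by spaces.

11 2 26 20 13 35 42 36 30 57 51 47 27

27: root
13: left child of 27 (depth 1)
47: right child of 27 (depth 1)
2: left child of 13 (depth 2)
51: right child of 47 (depth 2)
20: right child of 13 (depth 2)
30: left child of 47 (depth 2)
57: right child of 51 (depth 3)
36: right child of 30 (depth 3)
42: right child of 36 (depth 4)
11: right child of 2 (depth 3)
26: right child of 20 (depth 3)
35: left child of 36 (depth 4)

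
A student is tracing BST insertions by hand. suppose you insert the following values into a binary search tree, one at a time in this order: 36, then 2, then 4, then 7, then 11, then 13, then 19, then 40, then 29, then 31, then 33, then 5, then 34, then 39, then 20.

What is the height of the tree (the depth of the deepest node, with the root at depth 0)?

10

36: root
2: left child of 36 (depth 1)
4: right child of 2 (depth 2)
7: right child of 4 (depth 3)
11: right child of 7 (depth 4)
13: right child of 11 (depth 5)
19: right child of 13 (depth 6)
40: right child of 36 (depth 1)
29: right child of 19 (depth 7)
31: right child of 29 (depth 8)
33: right child of 31 (depth 9)
5: left child of 7 (depth 4)
34: right child of 33 (depth 10)
39: left child of 40 (depth 2)
20: left child of 29 (depth 8)

The deepest node is 34 at depth 10.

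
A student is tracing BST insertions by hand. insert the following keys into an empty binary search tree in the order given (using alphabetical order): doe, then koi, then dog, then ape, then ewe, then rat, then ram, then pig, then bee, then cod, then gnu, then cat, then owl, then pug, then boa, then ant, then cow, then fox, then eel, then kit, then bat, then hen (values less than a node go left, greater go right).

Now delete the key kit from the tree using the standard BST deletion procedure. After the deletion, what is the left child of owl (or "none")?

none

Resulting structure (node: left, right):
  doe: L=ape, R=koi
  koi: L=dog, R=rat
  dog: L=–, R=ewe
  ape: L=ant, R=bee
  ewe: L=eel, R=gnu
  rat: L=ram, R=–
  ram: L=pig, R=–
  pig: L=owl, R=pug
  bee: L=bat, R=cod
  cod: L=cat, R=cow
  gnu: L=fox, R=kit
  cat: L=boa, R=–
  owl: L=–, R=–
  pug: L=–, R=–
  boa: L=–, R=–
  ant: L=–, R=–
  cow: L=–, R=–
  fox: L=–, R=–
  eel: L=–, R=–
  kit: L=hen, R=–
  bat: L=–, R=–
  hen: L=–, R=–

Delete kit (at most one child — splice it out).
After deletion, owl's left child: none.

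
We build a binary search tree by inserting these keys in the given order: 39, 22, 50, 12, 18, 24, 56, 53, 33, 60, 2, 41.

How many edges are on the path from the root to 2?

Insert 39: tree is empty, so 39 becomes the root.
Insert 22: 22 < 39 → go left. Place as left child of 39.
Insert 50: 50 > 39 → go right. Place as right child of 39.
Insert 12: 12 < 39 → go left; 12 < 22 → go left. Place as left child of 22.
Insert 18: 18 < 39 → go left; 18 < 22 → go left; 18 > 12 → go right. Place as right child of 12.
Insert 24: 24 < 39 → go left; 24 > 22 → go right. Place as right child of 22.
Insert 56: 56 > 39 → go right; 56 > 50 → go right. Place as right child of 50.
Insert 53: 53 > 39 → go right; 53 > 50 → go right; 53 < 56 → go left. Place as left child of 56.
Insert 33: 33 < 39 → go left; 33 > 22 → go right; 33 > 24 → go right. Place as right child of 24.
Insert 60: 60 > 39 → go right; 60 > 50 → go right; 60 > 56 → go right. Place as right child of 56.
Insert 2: 2 < 39 → go left; 2 < 22 → go left; 2 < 12 → go left. Place as left child of 12.
Insert 41: 41 > 39 → go right; 41 < 50 → go left. Place as left child of 50.

Path to 2: 39 → 22 → 12 → 2, which is 3 edges.

3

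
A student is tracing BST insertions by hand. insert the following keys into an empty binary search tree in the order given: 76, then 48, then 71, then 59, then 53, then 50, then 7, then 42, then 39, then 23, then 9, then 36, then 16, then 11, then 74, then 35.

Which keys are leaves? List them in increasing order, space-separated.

Insert 76: tree is empty, so 76 becomes the root.
Insert 48: 48 < 76 → go left. Place as left child of 76.
Insert 71: 71 < 76 → go left; 71 > 48 → go right. Place as right child of 48.
Insert 59: 59 < 76 → go left; 59 > 48 → go right; 59 < 71 → go left. Place as left child of 71.
Insert 53: 53 < 76 → go left; 53 > 48 → go right; 53 < 71 → go left; 53 < 59 → go left. Place as left child of 59.
Insert 50: 50 < 76 → go left; 50 > 48 → go right; 50 < 71 → go left; 50 < 59 → go left; 50 < 53 → go left. Place as left child of 53.
Insert 7: 7 < 76 → go left; 7 < 48 → go left. Place as left child of 48.
Insert 42: 42 < 76 → go left; 42 < 48 → go left; 42 > 7 → go right. Place as right child of 7.
Insert 39: 39 < 76 → go left; 39 < 48 → go left; 39 > 7 → go right; 39 < 42 → go left. Place as left child of 42.
Insert 23: 23 < 76 → go left; 23 < 48 → go left; 23 > 7 → go right; 23 < 42 → go left; 23 < 39 → go left. Place as left child of 39.
Insert 9: 9 < 76 → go left; 9 < 48 → go left; 9 > 7 → go right; 9 < 42 → go left; 9 < 39 → go left; 9 < 23 → go left. Place as left child of 23.
Insert 36: 36 < 76 → go left; 36 < 48 → go left; 36 > 7 → go right; 36 < 42 → go left; 36 < 39 → go left; 36 > 23 → go right. Place as right child of 23.
Insert 16: 16 < 76 → go left; 16 < 48 → go left; 16 > 7 → go right; 16 < 42 → go left; 16 < 39 → go left; 16 < 23 → go left; 16 > 9 → go right. Place as right child of 9.
Insert 11: 11 < 76 → go left; 11 < 48 → go left; 11 > 7 → go right; 11 < 42 → go left; 11 < 39 → go left; 11 < 23 → go left; 11 > 9 → go right; 11 < 16 → go left. Place as left child of 16.
Insert 74: 74 < 76 → go left; 74 > 48 → go right; 74 > 71 → go right. Place as right child of 71.
Insert 35: 35 < 76 → go left; 35 < 48 → go left; 35 > 7 → go right; 35 < 42 → go left; 35 < 39 → go left; 35 > 23 → go right; 35 < 36 → go left. Place as left child of 36.

11 35 50 74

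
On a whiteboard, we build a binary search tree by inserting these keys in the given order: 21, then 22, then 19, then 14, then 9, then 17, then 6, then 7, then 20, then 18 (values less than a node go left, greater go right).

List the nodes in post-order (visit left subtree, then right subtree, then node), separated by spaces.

Insert 21: tree is empty, so 21 becomes the root.
Insert 22: 22 > 21 → go right. Place as right child of 21.
Insert 19: 19 < 21 → go left. Place as left child of 21.
Insert 14: 14 < 21 → go left; 14 < 19 → go left. Place as left child of 19.
Insert 9: 9 < 21 → go left; 9 < 19 → go left; 9 < 14 → go left. Place as left child of 14.
Insert 17: 17 < 21 → go left; 17 < 19 → go left; 17 > 14 → go right. Place as right child of 14.
Insert 6: 6 < 21 → go left; 6 < 19 → go left; 6 < 14 → go left; 6 < 9 → go left. Place as left child of 9.
Insert 7: 7 < 21 → go left; 7 < 19 → go left; 7 < 14 → go left; 7 < 9 → go left; 7 > 6 → go right. Place as right child of 6.
Insert 20: 20 < 21 → go left; 20 > 19 → go right. Place as right child of 19.
Insert 18: 18 < 21 → go left; 18 < 19 → go left; 18 > 14 → go right; 18 > 17 → go right. Place as right child of 17.

7 6 9 18 17 14 20 19 22 21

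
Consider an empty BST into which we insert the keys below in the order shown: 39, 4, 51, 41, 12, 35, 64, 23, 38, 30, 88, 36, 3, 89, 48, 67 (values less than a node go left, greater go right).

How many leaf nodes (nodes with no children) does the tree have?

Insert 39: tree is empty, so 39 becomes the root.
Insert 4: 4 < 39 → go left. Place as left child of 39.
Insert 51: 51 > 39 → go right. Place as right child of 39.
Insert 41: 41 > 39 → go right; 41 < 51 → go left. Place as left child of 51.
Insert 12: 12 < 39 → go left; 12 > 4 → go right. Place as right child of 4.
Insert 35: 35 < 39 → go left; 35 > 4 → go right; 35 > 12 → go right. Place as right child of 12.
Insert 64: 64 > 39 → go right; 64 > 51 → go right. Place as right child of 51.
Insert 23: 23 < 39 → go left; 23 > 4 → go right; 23 > 12 → go right; 23 < 35 → go left. Place as left child of 35.
Insert 38: 38 < 39 → go left; 38 > 4 → go right; 38 > 12 → go right; 38 > 35 → go right. Place as right child of 35.
Insert 30: 30 < 39 → go left; 30 > 4 → go right; 30 > 12 → go right; 30 < 35 → go left; 30 > 23 → go right. Place as right child of 23.
Insert 88: 88 > 39 → go right; 88 > 51 → go right; 88 > 64 → go right. Place as right child of 64.
Insert 36: 36 < 39 → go left; 36 > 4 → go right; 36 > 12 → go right; 36 > 35 → go right; 36 < 38 → go left. Place as left child of 38.
Insert 3: 3 < 39 → go left; 3 < 4 → go left. Place as left child of 4.
Insert 89: 89 > 39 → go right; 89 > 51 → go right; 89 > 64 → go right; 89 > 88 → go right. Place as right child of 88.
Insert 48: 48 > 39 → go right; 48 < 51 → go left; 48 > 41 → go right. Place as right child of 41.
Insert 67: 67 > 39 → go right; 67 > 51 → go right; 67 > 64 → go right; 67 < 88 → go left. Place as left child of 88.

Leaves: 3, 30, 36, 48, 67, 89 — 6 in total.

6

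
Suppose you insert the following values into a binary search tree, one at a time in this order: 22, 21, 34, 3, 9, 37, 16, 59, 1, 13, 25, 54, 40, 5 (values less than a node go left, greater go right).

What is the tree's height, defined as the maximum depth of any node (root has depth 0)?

5

22: root
21: left child of 22 (depth 1)
34: right child of 22 (depth 1)
3: left child of 21 (depth 2)
9: right child of 3 (depth 3)
37: right child of 34 (depth 2)
16: right child of 9 (depth 4)
59: right child of 37 (depth 3)
1: left child of 3 (depth 3)
13: left child of 16 (depth 5)
25: left child of 34 (depth 2)
54: left child of 59 (depth 4)
40: left child of 54 (depth 5)
5: left child of 9 (depth 4)

The deepest node is 13 at depth 5.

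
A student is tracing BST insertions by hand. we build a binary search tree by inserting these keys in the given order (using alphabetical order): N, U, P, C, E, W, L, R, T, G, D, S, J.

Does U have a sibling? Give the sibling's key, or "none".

C

Insert N: tree is empty, so N becomes the root.
Insert U: U > N → go right. Place as right child of N.
Insert P: P > N → go right; P < U → go left. Place as left child of U.
Insert C: C < N → go left. Place as left child of N.
Insert E: E < N → go left; E > C → go right. Place as right child of C.
Insert W: W > N → go right; W > U → go right. Place as right child of U.
Insert L: L < N → go left; L > C → go right; L > E → go right. Place as right child of E.
Insert R: R > N → go right; R < U → go left; R > P → go right. Place as right child of P.
Insert T: T > N → go right; T < U → go left; T > P → go right; T > R → go right. Place as right child of R.
Insert G: G < N → go left; G > C → go right; G > E → go right; G < L → go left. Place as left child of L.
Insert D: D < N → go left; D > C → go right; D < E → go left. Place as left child of E.
Insert S: S > N → go right; S < U → go left; S > P → go right; S > R → go right; S < T → go left. Place as left child of T.
Insert J: J < N → go left; J > C → go right; J > E → go right; J < L → go left; J > G → go right. Place as right child of G.

U's parent is N; the other child of N is C.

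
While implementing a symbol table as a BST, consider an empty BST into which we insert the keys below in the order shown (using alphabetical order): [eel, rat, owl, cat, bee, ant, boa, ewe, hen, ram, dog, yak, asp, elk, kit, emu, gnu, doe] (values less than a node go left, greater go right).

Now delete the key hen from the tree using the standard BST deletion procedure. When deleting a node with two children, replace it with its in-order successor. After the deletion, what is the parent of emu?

Insert eel: tree is empty, so eel becomes the root.
Insert rat: rat > eel → go right. Place as right child of eel.
Insert owl: owl > eel → go right; owl < rat → go left. Place as left child of rat.
Insert cat: cat < eel → go left. Place as left child of eel.
Insert bee: bee < eel → go left; bee < cat → go left. Place as left child of cat.
Insert ant: ant < eel → go left; ant < cat → go left; ant < bee → go left. Place as left child of bee.
Insert boa: boa < eel → go left; boa < cat → go left; boa > bee → go right. Place as right child of bee.
Insert ewe: ewe > eel → go right; ewe < rat → go left; ewe < owl → go left. Place as left child of owl.
Insert hen: hen > eel → go right; hen < rat → go left; hen < owl → go left; hen > ewe → go right. Place as right child of ewe.
Insert ram: ram > eel → go right; ram < rat → go left; ram > owl → go right. Place as right child of owl.
Insert dog: dog < eel → go left; dog > cat → go right. Place as right child of cat.
Insert yak: yak > eel → go right; yak > rat → go right. Place as right child of rat.
Insert asp: asp < eel → go left; asp < cat → go left; asp < bee → go left; asp > ant → go right. Place as right child of ant.
Insert elk: elk > eel → go right; elk < rat → go left; elk < owl → go left; elk < ewe → go left. Place as left child of ewe.
Insert kit: kit > eel → go right; kit < rat → go left; kit < owl → go left; kit > ewe → go right; kit > hen → go right. Place as right child of hen.
Insert emu: emu > eel → go right; emu < rat → go left; emu < owl → go left; emu < ewe → go left; emu > elk → go right. Place as right child of elk.
Insert gnu: gnu > eel → go right; gnu < rat → go left; gnu < owl → go left; gnu > ewe → go right; gnu < hen → go left. Place as left child of hen.
Insert doe: doe < eel → go left; doe > cat → go right; doe < dog → go left. Place as left child of dog.

Delete hen (two children — replace with in-order successor).
After deletion, emu's parent is elk.

elk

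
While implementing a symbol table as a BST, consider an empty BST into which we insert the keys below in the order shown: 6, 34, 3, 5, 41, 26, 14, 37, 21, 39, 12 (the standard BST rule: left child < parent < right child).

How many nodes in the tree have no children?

4

6: root
34: right child of 6 (depth 1)
3: left child of 6 (depth 1)
5: right child of 3 (depth 2)
41: right child of 34 (depth 2)
26: left child of 34 (depth 2)
14: left child of 26 (depth 3)
37: left child of 41 (depth 3)
21: right child of 14 (depth 4)
39: right child of 37 (depth 4)
12: left child of 14 (depth 4)

Leaves: 5, 12, 21, 39 — 4 in total.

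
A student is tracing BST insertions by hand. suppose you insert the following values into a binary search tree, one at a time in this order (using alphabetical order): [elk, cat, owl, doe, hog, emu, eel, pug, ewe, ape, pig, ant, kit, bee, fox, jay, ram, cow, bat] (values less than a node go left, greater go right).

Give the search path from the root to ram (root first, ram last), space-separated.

elk: root
cat: left child of elk (depth 1)
owl: right child of elk (depth 1)
doe: right child of cat (depth 2)
hog: left child of owl (depth 2)
emu: left child of hog (depth 3)
eel: right child of doe (depth 3)
pug: right child of owl (depth 2)
ewe: right child of emu (depth 4)
ape: left child of cat (depth 2)
pig: left child of pug (depth 3)
ant: left child of ape (depth 3)
kit: right child of hog (depth 3)
bee: right child of ape (depth 3)
fox: right child of ewe (depth 5)
jay: left child of kit (depth 4)
ram: right child of pug (depth 3)
cow: left child of doe (depth 3)
bat: left child of bee (depth 4)

elk owl pug ram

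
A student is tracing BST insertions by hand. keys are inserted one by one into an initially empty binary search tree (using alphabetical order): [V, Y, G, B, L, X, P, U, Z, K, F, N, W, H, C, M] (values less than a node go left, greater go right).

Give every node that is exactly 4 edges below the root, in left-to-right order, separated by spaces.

C H N U

Insert V: tree is empty, so V becomes the root.
Insert Y: Y > V → go right. Place as right child of V.
Insert G: G < V → go left. Place as left child of V.
Insert B: B < V → go left; B < G → go left. Place as left child of G.
Insert L: L < V → go left; L > G → go right. Place as right child of G.
Insert X: X > V → go right; X < Y → go left. Place as left child of Y.
Insert P: P < V → go left; P > G → go right; P > L → go right. Place as right child of L.
Insert U: U < V → go left; U > G → go right; U > L → go right; U > P → go right. Place as right child of P.
Insert Z: Z > V → go right; Z > Y → go right. Place as right child of Y.
Insert K: K < V → go left; K > G → go right; K < L → go left. Place as left child of L.
Insert F: F < V → go left; F < G → go left; F > B → go right. Place as right child of B.
Insert N: N < V → go left; N > G → go right; N > L → go right; N < P → go left. Place as left child of P.
Insert W: W > V → go right; W < Y → go left; W < X → go left. Place as left child of X.
Insert H: H < V → go left; H > G → go right; H < L → go left; H < K → go left. Place as left child of K.
Insert C: C < V → go left; C < G → go left; C > B → go right; C < F → go left. Place as left child of F.
Insert M: M < V → go left; M > G → go right; M > L → go right; M < P → go left; M < N → go left. Place as left child of N.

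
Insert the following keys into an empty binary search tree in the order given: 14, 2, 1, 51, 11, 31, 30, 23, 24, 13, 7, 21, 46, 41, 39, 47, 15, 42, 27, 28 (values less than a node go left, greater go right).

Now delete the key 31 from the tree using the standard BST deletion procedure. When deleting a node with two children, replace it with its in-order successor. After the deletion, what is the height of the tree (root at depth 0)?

7

Insert 14: tree is empty, so 14 becomes the root.
Insert 2: 2 < 14 → go left. Place as left child of 14.
Insert 1: 1 < 14 → go left; 1 < 2 → go left. Place as left child of 2.
Insert 51: 51 > 14 → go right. Place as right child of 14.
Insert 11: 11 < 14 → go left; 11 > 2 → go right. Place as right child of 2.
Insert 31: 31 > 14 → go right; 31 < 51 → go left. Place as left child of 51.
Insert 30: 30 > 14 → go right; 30 < 51 → go left; 30 < 31 → go left. Place as left child of 31.
Insert 23: 23 > 14 → go right; 23 < 51 → go left; 23 < 31 → go left; 23 < 30 → go left. Place as left child of 30.
Insert 24: 24 > 14 → go right; 24 < 51 → go left; 24 < 31 → go left; 24 < 30 → go left; 24 > 23 → go right. Place as right child of 23.
Insert 13: 13 < 14 → go left; 13 > 2 → go right; 13 > 11 → go right. Place as right child of 11.
Insert 7: 7 < 14 → go left; 7 > 2 → go right; 7 < 11 → go left. Place as left child of 11.
Insert 21: 21 > 14 → go right; 21 < 51 → go left; 21 < 31 → go left; 21 < 30 → go left; 21 < 23 → go left. Place as left child of 23.
Insert 46: 46 > 14 → go right; 46 < 51 → go left; 46 > 31 → go right. Place as right child of 31.
Insert 41: 41 > 14 → go right; 41 < 51 → go left; 41 > 31 → go right; 41 < 46 → go left. Place as left child of 46.
Insert 39: 39 > 14 → go right; 39 < 51 → go left; 39 > 31 → go right; 39 < 46 → go left; 39 < 41 → go left. Place as left child of 41.
Insert 47: 47 > 14 → go right; 47 < 51 → go left; 47 > 31 → go right; 47 > 46 → go right. Place as right child of 46.
Insert 15: 15 > 14 → go right; 15 < 51 → go left; 15 < 31 → go left; 15 < 30 → go left; 15 < 23 → go left; 15 < 21 → go left. Place as left child of 21.
Insert 42: 42 > 14 → go right; 42 < 51 → go left; 42 > 31 → go right; 42 < 46 → go left; 42 > 41 → go right. Place as right child of 41.
Insert 27: 27 > 14 → go right; 27 < 51 → go left; 27 < 31 → go left; 27 < 30 → go left; 27 > 23 → go right; 27 > 24 → go right. Place as right child of 24.
Insert 28: 28 > 14 → go right; 28 < 51 → go left; 28 < 31 → go left; 28 < 30 → go left; 28 > 23 → go right; 28 > 24 → go right; 28 > 27 → go right. Place as right child of 27.

Delete 31 (two children — replace with in-order successor).
After deletion, deepest node is 28 at depth 7.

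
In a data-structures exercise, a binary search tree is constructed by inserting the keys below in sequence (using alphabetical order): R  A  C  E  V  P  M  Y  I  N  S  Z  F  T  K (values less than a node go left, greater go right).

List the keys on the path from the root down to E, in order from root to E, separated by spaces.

R: root
A: left child of R (depth 1)
C: right child of A (depth 2)
E: right child of C (depth 3)
V: right child of R (depth 1)
P: right child of E (depth 4)
M: left child of P (depth 5)
Y: right child of V (depth 2)
I: left child of M (depth 6)
N: right child of M (depth 6)
S: left child of V (depth 2)
Z: right child of Y (depth 3)
F: left child of I (depth 7)
T: right child of S (depth 3)
K: right child of I (depth 7)

R A C E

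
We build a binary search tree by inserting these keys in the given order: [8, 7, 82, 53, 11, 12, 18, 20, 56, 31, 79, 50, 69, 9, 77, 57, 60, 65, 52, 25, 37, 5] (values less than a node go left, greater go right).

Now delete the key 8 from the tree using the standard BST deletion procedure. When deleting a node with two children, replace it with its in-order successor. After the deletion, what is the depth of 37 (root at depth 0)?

9

8: root
7: left child of 8 (depth 1)
82: right child of 8 (depth 1)
53: left child of 82 (depth 2)
11: left child of 53 (depth 3)
12: right child of 11 (depth 4)
18: right child of 12 (depth 5)
20: right child of 18 (depth 6)
56: right child of 53 (depth 3)
31: right child of 20 (depth 7)
79: right child of 56 (depth 4)
50: right child of 31 (depth 8)
69: left child of 79 (depth 5)
9: left child of 11 (depth 4)
77: right child of 69 (depth 6)
57: left child of 69 (depth 6)
60: right child of 57 (depth 7)
65: right child of 60 (depth 8)
52: right child of 50 (depth 9)
25: left child of 31 (depth 8)
37: left child of 50 (depth 9)
5: left child of 7 (depth 2)

Delete 8 (two children — replace with in-order successor).
After deletion, path to 37: 9 → 82 → 53 → 11 → 12 → 18 → 20 → 31 → 50 → 37.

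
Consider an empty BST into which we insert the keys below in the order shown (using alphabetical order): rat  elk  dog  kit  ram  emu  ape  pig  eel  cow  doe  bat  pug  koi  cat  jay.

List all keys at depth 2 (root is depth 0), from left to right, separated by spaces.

rat: root
elk: left child of rat (depth 1)
dog: left child of elk (depth 2)
kit: right child of elk (depth 2)
ram: right child of kit (depth 3)
emu: left child of kit (depth 3)
ape: left child of dog (depth 3)
pig: left child of ram (depth 4)
eel: right child of dog (depth 3)
cow: right child of ape (depth 4)
doe: right child of cow (depth 5)
bat: left child of cow (depth 5)
pug: right child of pig (depth 5)
koi: left child of pig (depth 5)
cat: right child of bat (depth 6)
jay: right child of emu (depth 4)

dog kit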